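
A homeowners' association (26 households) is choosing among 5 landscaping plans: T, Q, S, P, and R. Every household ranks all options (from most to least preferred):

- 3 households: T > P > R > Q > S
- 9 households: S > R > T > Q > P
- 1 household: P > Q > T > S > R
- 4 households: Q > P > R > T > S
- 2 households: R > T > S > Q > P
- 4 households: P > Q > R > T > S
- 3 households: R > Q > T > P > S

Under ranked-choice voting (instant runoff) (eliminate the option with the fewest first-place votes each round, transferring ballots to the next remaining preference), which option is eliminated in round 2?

Q

Round 1: T 3, Q 4, S 9, P 5, R 5. Eliminate T.
Round 2: Q 4, S 9, P 8, R 5. Eliminate Q.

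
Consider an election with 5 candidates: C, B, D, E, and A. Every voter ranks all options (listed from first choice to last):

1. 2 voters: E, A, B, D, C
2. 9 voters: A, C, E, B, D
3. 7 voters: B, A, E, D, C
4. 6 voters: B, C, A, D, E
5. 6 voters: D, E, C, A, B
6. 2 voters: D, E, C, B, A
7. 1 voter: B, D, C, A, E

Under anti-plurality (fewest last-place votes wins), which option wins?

A

Last-place votes: C 9, B 6, D 9, E 7, A 2.
A is ranked last by the fewest voters, so A wins.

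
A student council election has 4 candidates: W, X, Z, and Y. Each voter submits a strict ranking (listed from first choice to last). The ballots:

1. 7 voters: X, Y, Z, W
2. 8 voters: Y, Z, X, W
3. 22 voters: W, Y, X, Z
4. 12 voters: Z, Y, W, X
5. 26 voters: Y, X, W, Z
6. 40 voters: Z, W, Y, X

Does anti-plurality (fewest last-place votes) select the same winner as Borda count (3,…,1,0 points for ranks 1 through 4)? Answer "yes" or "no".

Anti-plurality — last-place votes: W 15, X 52, Z 48, Y 0. Winner: Y.
Borda — scores: W 184, X 103, Z 179, Y 224. Winner: Y.
The two methods agree.

yes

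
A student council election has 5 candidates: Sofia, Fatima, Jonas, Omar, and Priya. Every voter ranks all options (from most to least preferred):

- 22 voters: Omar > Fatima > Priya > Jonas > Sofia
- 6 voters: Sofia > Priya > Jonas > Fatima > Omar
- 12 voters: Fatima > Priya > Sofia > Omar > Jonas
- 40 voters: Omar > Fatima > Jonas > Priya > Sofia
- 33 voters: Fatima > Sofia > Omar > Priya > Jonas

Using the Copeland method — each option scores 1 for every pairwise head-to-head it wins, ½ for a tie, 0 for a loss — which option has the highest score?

Sofia: loses to Fatima, Jonas, Omar, and Priya → score 0.
Fatima: beats Sofia, Jonas, and Priya; loses to Omar → score 3.
Jonas: beats Sofia; loses to Fatima, Omar, and Priya → score 1.
Omar: beats Sofia, Fatima, Jonas, and Priya → score 4.
Priya: beats Sofia and Jonas; loses to Fatima and Omar → score 2.
Omar has the best pairwise record.

Omar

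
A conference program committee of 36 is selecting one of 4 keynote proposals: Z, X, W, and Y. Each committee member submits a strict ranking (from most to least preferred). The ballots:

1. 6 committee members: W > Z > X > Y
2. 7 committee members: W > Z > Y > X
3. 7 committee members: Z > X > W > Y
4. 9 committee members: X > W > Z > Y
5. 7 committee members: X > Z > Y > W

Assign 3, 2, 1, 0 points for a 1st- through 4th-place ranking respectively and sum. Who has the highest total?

Z: 6·2 + 7·2 + 7·3 + 9·1 + 7·2 = 70
X: 6·1 + 7·0 + 7·2 + 9·3 + 7·3 = 68
W: 6·3 + 7·3 + 7·1 + 9·2 + 7·0 = 64
Y: 6·0 + 7·1 + 7·0 + 9·0 + 7·1 = 14
Z has the highest Borda score (70).

Z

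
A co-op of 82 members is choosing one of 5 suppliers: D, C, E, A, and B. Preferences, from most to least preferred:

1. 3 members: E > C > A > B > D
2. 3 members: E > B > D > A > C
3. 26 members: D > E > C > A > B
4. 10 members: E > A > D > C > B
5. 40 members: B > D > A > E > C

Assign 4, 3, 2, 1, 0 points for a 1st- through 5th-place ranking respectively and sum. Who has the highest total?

D

D: 3·0 + 3·2 + 26·4 + 10·2 + 40·3 = 250
C: 3·3 + 3·0 + 26·2 + 10·1 + 40·0 = 71
E: 3·4 + 3·4 + 26·3 + 10·4 + 40·1 = 182
A: 3·2 + 3·1 + 26·1 + 10·3 + 40·2 = 145
B: 3·1 + 3·3 + 26·0 + 10·0 + 40·4 = 172
D has the highest Borda score (250).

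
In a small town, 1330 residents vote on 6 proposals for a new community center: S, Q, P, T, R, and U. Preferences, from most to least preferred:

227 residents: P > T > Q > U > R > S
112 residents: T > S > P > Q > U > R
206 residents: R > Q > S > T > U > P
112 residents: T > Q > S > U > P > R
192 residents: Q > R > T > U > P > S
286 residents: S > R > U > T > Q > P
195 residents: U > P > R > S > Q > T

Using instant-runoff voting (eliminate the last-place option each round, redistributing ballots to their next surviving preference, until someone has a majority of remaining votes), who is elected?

Round 1: S 286, Q 192, P 227, T 224, R 206, U 195. Eliminate Q.
Round 2: S 286, P 227, T 224, R 398, U 195. Eliminate U.
Round 3: S 286, P 422, T 224, R 398. Eliminate T.
Round 4: S 510, P 422, R 398. Eliminate R.
Round 5: S 716, P 614. S has a majority.

S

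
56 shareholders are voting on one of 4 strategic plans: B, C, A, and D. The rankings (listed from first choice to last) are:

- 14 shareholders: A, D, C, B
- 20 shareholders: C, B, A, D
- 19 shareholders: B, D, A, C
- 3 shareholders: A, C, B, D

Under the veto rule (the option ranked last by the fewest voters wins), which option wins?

Last-place votes: B 14, C 19, A 0, D 23.
A is ranked last by the fewest voters, so A wins.

A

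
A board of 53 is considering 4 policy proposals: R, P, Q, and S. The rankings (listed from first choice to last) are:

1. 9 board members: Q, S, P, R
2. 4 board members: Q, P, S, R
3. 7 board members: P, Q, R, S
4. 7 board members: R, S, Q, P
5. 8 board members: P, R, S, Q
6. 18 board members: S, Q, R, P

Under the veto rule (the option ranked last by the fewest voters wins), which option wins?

Last-place votes: R 13, P 25, Q 8, S 7.
S is ranked last by the fewest voters, so S wins.

S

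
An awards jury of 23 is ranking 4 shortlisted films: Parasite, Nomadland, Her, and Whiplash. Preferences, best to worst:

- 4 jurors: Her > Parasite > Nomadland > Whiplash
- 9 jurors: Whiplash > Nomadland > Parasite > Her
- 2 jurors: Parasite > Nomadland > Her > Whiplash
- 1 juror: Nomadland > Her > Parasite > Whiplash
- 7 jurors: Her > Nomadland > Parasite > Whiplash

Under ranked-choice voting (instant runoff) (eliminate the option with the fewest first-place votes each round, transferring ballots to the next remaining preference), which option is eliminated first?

Round 1: Parasite 2, Nomadland 1, Her 11, Whiplash 9. Eliminate Nomadland.

Nomadland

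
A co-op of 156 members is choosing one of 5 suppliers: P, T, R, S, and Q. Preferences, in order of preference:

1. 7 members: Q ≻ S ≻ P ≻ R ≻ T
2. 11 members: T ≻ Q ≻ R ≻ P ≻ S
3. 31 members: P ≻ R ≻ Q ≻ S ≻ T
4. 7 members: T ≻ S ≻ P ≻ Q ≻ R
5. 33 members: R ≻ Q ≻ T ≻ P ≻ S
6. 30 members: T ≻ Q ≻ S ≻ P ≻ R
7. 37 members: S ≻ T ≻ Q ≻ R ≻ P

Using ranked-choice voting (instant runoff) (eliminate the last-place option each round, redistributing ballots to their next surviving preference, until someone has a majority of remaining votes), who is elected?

Round 1: P 31, T 48, R 33, S 37, Q 7. Eliminate Q.
Round 2: P 31, T 48, R 33, S 44. Eliminate P.
Round 3: T 48, R 64, S 44. Eliminate S.
Round 4: T 85, R 71. T has a majority.

T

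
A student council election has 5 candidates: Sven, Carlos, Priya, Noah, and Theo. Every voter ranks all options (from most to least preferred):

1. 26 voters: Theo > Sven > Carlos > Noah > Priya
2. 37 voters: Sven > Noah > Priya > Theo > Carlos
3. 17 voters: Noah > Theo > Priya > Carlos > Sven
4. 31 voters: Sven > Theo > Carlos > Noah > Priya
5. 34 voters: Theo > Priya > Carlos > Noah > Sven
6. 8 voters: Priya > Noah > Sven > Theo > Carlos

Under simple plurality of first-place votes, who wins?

First-place votes: Sven 68, Carlos 0, Priya 8, Noah 17, Theo 60.
Sven has the most first-place votes.

Sven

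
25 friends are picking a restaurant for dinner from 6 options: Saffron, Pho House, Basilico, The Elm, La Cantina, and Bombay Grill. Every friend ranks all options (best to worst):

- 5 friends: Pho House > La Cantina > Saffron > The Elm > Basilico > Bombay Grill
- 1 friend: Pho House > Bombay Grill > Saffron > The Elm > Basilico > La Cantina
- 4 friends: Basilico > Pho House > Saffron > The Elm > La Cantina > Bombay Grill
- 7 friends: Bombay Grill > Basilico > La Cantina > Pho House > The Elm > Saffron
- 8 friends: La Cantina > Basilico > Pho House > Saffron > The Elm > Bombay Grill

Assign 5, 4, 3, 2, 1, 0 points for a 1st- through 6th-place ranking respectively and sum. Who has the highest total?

Basilico

Saffron: 5·3 + 1·3 + 4·3 + 7·0 + 8·2 = 46
Pho House: 5·5 + 1·5 + 4·4 + 7·2 + 8·3 = 84
Basilico: 5·1 + 1·1 + 4·5 + 7·4 + 8·4 = 86
The Elm: 5·2 + 1·2 + 4·2 + 7·1 + 8·1 = 35
La Cantina: 5·4 + 1·0 + 4·1 + 7·3 + 8·5 = 85
Bombay Grill: 5·0 + 1·4 + 4·0 + 7·5 + 8·0 = 39
Basilico has the highest Borda score (86).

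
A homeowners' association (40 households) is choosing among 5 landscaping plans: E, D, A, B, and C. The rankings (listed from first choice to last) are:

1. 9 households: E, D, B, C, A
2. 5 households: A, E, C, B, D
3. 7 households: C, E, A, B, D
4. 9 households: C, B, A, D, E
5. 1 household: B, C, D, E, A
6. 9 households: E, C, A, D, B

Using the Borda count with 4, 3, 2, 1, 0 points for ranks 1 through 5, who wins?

E: 9·4 + 5·3 + 7·3 + 9·0 + 1·1 + 9·4 = 109
D: 9·3 + 5·0 + 7·0 + 9·1 + 1·2 + 9·1 = 47
A: 9·0 + 5·4 + 7·2 + 9·2 + 1·0 + 9·2 = 70
B: 9·2 + 5·1 + 7·1 + 9·3 + 1·4 + 9·0 = 61
C: 9·1 + 5·2 + 7·4 + 9·4 + 1·3 + 9·3 = 113
C has the highest Borda score (113).

C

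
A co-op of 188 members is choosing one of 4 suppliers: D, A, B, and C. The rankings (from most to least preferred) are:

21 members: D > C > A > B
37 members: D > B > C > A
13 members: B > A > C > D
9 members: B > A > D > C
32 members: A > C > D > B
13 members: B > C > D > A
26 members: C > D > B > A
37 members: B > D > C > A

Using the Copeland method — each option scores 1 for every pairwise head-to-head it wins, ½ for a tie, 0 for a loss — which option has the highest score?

D: beats A, B, and C → score 3.
A: loses to D, B, and C → score 0.
B: beats A and C; loses to D → score 2.
C: beats A; loses to D and B → score 1.
D has the best pairwise record.

D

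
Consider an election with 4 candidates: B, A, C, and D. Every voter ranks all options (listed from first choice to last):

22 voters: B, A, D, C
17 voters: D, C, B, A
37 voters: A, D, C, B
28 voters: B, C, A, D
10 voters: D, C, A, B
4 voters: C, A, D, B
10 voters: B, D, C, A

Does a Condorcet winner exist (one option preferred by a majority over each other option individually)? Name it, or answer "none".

Checking pairwise contests:
C beats B 68–60.
B beats A 77–51.
D beats C 96–32.
A beats D 91–37.
Every option loses at least one head-to-head, so there is no Condorcet winner.

none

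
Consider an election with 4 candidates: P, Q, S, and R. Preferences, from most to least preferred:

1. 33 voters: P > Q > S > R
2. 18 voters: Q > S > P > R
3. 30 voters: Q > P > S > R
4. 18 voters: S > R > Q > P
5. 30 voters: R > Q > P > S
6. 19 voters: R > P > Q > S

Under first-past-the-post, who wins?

R

First-place votes: P 33, Q 48, S 18, R 49.
R has the most first-place votes.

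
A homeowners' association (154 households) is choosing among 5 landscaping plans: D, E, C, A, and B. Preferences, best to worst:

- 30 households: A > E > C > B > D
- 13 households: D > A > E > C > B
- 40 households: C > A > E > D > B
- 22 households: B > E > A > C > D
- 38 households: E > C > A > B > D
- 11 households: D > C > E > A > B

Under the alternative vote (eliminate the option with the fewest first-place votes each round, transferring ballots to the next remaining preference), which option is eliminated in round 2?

Round 1: D 24, E 38, C 40, A 30, B 22. Eliminate B.
Round 2: D 24, E 60, C 40, A 30. Eliminate D.

D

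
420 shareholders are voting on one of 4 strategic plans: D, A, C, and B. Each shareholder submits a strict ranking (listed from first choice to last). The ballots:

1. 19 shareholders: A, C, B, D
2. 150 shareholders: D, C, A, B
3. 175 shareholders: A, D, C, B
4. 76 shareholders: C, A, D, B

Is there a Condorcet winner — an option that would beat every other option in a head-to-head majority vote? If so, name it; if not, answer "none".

Checking pairwise contests:
A beats D 270–150.
C beats A 226–194.
D beats C 325–95.
D beats B 401–19.
Every option loses at least one head-to-head, so there is no Condorcet winner.

none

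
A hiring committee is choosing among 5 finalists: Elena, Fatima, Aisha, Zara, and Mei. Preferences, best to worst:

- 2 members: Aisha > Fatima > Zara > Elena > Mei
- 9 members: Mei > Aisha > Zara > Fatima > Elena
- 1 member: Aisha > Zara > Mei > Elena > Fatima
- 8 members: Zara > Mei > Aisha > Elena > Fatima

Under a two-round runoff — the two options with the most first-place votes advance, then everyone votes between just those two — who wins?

Zara

Round 1 first-place votes: Elena 0, Fatima 0, Aisha 3, Zara 8, Mei 9.
Mei and Zara advance.
Runoff: Mei is preferred to Zara by 9 voters; Zara by 11.
Zara wins the runoff.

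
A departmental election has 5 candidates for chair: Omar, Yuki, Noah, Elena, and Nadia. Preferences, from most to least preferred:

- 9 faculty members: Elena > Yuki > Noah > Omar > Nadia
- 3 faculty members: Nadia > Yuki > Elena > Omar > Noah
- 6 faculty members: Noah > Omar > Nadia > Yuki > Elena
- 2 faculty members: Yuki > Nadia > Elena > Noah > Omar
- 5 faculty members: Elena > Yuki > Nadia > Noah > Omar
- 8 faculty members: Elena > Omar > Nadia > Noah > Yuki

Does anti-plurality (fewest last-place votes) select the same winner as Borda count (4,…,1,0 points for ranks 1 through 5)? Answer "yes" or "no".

Anti-plurality — last-place votes: Omar 7, Yuki 8, Noah 3, Elena 6, Nadia 9. Winner: Noah.
Borda — scores: Omar 54, Yuki 65, Noah 57, Elena 98, Nadia 56. Winner: Elena.
The two methods disagree.

no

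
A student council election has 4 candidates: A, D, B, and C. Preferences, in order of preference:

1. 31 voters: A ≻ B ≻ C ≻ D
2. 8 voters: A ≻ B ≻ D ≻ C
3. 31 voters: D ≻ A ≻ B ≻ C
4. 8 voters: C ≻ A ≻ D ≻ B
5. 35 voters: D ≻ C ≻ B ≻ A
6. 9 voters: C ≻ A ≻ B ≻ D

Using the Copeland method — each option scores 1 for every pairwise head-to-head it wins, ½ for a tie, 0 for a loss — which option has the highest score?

D

A: beats B and C; loses to D → score 2.
D: beats A, B, and C → score 3.
B: beats C; loses to A and D → score 1.
C: loses to A, D, and B → score 0.
D has the best pairwise record.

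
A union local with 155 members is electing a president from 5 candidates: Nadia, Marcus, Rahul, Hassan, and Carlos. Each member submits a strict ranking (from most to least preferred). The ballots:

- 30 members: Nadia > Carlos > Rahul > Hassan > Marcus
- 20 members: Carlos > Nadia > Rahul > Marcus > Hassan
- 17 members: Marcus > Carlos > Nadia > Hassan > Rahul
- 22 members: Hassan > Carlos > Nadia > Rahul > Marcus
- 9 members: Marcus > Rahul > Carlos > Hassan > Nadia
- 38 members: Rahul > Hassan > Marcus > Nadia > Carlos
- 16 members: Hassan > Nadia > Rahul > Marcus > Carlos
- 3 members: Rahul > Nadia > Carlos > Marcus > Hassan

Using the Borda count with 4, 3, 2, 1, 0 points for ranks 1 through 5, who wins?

Nadia: 30·4 + 20·3 + 17·2 + 22·2 + 9·0 + 38·1 + 16·3 + 3·3 = 353
Marcus: 30·0 + 20·1 + 17·4 + 22·0 + 9·4 + 38·2 + 16·1 + 3·1 = 219
Rahul: 30·2 + 20·2 + 17·0 + 22·1 + 9·3 + 38·4 + 16·2 + 3·4 = 345
Hassan: 30·1 + 20·0 + 17·1 + 22·4 + 9·1 + 38·3 + 16·4 + 3·0 = 322
Carlos: 30·3 + 20·4 + 17·3 + 22·3 + 9·2 + 38·0 + 16·0 + 3·2 = 311
Nadia has the highest Borda score (353).

Nadia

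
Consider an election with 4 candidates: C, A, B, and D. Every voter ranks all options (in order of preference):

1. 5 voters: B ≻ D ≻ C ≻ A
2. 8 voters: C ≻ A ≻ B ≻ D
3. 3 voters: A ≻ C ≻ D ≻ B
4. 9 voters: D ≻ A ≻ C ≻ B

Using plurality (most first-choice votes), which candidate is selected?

D

First-place votes: C 8, A 3, B 5, D 9.
D has the most first-place votes.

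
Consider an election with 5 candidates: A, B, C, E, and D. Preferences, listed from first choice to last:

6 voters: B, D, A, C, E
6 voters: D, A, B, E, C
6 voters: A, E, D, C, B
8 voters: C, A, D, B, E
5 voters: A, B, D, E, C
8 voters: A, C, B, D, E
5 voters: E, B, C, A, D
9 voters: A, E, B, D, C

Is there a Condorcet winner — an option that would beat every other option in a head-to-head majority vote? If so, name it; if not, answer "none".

A

A vs B: 42–11 for A.
A vs C: 40–13 for A.
A vs E: 48–5 for A.
A vs D: 41–12 for A.
A beats every other option head-to-head.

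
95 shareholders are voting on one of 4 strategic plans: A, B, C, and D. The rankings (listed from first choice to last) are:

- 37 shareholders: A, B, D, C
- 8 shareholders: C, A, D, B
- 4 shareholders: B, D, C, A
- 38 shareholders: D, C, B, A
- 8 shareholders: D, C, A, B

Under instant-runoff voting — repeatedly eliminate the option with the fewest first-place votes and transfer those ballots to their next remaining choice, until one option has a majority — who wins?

D

Round 1: A 37, B 4, C 8, D 46. Eliminate B.
Round 2: A 37, C 8, D 50. D has a majority.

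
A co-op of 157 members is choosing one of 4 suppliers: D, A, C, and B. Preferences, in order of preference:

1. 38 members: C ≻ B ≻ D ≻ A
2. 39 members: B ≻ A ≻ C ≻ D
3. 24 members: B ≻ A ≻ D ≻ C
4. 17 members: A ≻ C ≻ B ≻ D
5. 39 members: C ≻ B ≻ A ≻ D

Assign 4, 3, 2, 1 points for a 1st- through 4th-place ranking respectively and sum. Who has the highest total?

D: 38·2 + 39·1 + 24·2 + 17·1 + 39·1 = 219
A: 38·1 + 39·3 + 24·3 + 17·4 + 39·2 = 373
C: 38·4 + 39·2 + 24·1 + 17·3 + 39·4 = 461
B: 38·3 + 39·4 + 24·4 + 17·2 + 39·3 = 517
B has the highest Borda score (517).

B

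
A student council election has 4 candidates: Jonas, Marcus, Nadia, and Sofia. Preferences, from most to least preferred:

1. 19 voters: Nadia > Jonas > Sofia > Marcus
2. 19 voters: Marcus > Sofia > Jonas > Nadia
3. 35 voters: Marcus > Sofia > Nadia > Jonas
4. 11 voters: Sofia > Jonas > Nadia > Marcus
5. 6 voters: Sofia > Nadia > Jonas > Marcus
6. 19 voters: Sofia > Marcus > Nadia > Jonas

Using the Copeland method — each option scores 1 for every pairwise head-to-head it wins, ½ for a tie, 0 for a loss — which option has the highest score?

Jonas: loses to Marcus, Nadia, and Sofia → score 0.
Marcus: beats Jonas and Nadia; loses to Sofia → score 2.
Nadia: beats Jonas; loses to Marcus and Sofia → score 1.
Sofia: beats Jonas, Marcus, and Nadia → score 3.
Sofia has the best pairwise record.

Sofia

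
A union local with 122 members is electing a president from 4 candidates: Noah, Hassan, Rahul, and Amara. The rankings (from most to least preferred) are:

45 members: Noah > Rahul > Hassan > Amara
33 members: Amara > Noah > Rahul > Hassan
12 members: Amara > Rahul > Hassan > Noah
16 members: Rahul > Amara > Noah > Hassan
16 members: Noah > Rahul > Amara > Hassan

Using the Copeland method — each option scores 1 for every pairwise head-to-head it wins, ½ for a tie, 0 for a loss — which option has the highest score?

Noah: beats Hassan and Rahul; ties Amara → score 2.5.
Hassan: loses to Noah, Rahul, and Amara → score 0.
Rahul: beats Hassan and Amara; loses to Noah → score 2.
Amara: beats Hassan; ties Noah; loses to Rahul → score 1.5.
Noah has the best pairwise record.

Noah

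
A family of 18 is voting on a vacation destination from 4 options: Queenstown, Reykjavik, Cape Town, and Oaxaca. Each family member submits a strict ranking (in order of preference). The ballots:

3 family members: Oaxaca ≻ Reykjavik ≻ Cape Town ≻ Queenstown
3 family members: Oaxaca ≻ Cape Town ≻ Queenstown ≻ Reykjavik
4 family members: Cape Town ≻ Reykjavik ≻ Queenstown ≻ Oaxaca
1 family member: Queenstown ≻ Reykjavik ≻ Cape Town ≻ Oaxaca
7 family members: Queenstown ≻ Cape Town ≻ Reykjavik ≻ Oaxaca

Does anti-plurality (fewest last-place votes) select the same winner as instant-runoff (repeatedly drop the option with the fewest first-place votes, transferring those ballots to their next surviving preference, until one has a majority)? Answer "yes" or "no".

Anti-plurality — last-place votes: Queenstown 3, Reykjavik 3, Cape Town 0, Oaxaca 12. Winner: Cape Town.
Instant-runoff — R1 Queenstown 8, Reykjavik 0, Cape Town 4, Oaxaca 6 (Reykjavik out); R2 Queenstown 8, Cape Town 4, Oaxaca 6 (Cape Town out); R3 Queenstown 12, Oaxaca 6 (Queenstown winner). Winner: Queenstown.
The two methods disagree.

no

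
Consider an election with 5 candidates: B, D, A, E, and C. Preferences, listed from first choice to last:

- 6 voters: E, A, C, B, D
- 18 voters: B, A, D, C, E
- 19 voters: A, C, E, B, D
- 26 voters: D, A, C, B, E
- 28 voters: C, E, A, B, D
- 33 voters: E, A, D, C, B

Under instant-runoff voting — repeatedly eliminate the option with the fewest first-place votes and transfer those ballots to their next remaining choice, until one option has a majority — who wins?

Round 1: B 18, D 26, A 19, E 39, C 28. Eliminate B.
Round 2: D 26, A 37, E 39, C 28. Eliminate D.
Round 3: A 63, E 39, C 28. Eliminate C.
Round 4: A 63, E 67. E has a majority.

E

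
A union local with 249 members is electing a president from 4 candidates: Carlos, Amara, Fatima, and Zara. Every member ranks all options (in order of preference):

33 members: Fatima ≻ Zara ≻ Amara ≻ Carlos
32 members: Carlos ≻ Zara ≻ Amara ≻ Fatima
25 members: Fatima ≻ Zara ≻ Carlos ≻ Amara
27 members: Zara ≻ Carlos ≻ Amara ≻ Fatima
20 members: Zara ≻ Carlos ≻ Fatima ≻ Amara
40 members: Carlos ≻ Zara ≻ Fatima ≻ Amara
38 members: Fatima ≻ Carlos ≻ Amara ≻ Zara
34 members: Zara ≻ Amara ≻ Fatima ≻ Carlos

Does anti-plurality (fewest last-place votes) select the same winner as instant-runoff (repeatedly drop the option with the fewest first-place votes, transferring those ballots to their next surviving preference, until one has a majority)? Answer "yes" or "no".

yes

Anti-plurality — last-place votes: Carlos 67, Amara 85, Fatima 59, Zara 38. Winner: Zara.
Instant-runoff — R1 Carlos 72, Amara 0, Fatima 96, Zara 81 (Amara out); R2 Carlos 72, Fatima 96, Zara 81 (Carlos out); R3 Fatima 96, Zara 153 (Zara winner). Winner: Zara.
The two methods agree.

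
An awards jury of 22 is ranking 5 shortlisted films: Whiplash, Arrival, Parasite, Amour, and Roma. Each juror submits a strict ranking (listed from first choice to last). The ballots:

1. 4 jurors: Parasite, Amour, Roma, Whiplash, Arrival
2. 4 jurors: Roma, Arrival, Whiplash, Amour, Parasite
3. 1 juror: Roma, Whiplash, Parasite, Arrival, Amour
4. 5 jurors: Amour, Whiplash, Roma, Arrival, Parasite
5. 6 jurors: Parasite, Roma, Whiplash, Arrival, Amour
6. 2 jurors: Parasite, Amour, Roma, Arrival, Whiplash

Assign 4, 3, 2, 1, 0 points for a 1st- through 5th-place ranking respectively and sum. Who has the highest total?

Roma

Whiplash: 4·1 + 4·2 + 1·3 + 5·3 + 6·2 + 2·0 = 42
Arrival: 4·0 + 4·3 + 1·1 + 5·1 + 6·1 + 2·1 = 26
Parasite: 4·4 + 4·0 + 1·2 + 5·0 + 6·4 + 2·4 = 50
Amour: 4·3 + 4·1 + 1·0 + 5·4 + 6·0 + 2·3 = 42
Roma: 4·2 + 4·4 + 1·4 + 5·2 + 6·3 + 2·2 = 60
Roma has the highest Borda score (60).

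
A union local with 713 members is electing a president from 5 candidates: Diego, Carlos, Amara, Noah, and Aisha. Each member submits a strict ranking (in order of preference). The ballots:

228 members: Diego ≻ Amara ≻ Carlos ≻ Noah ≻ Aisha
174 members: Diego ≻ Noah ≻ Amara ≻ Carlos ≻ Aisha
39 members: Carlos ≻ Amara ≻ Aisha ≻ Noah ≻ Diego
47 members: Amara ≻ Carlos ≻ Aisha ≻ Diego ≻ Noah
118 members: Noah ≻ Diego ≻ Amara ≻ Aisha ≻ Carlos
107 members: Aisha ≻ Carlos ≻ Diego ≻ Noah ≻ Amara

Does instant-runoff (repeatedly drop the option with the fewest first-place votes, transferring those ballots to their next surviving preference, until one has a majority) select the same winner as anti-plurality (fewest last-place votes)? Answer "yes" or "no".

Instant-runoff — R1 Diego 402, Carlos 39, Amara 47, Noah 118, Aisha 107 (Diego winner). Winner: Diego.
Anti-plurality — last-place votes: Diego 39, Carlos 118, Amara 107, Noah 47, Aisha 402. Winner: Diego.
The two methods agree.

yes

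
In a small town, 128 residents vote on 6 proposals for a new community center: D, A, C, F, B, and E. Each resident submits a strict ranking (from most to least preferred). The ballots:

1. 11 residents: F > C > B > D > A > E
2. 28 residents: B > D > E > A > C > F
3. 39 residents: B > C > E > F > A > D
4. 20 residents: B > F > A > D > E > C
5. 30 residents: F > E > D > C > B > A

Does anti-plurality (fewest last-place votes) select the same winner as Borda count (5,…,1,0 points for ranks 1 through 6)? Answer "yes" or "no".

yes

Anti-plurality — last-place votes: D 39, A 30, C 20, F 28, B 0, E 11. Winner: B.
Borda — scores: D 264, A 166, C 288, F 363, B 498, E 341. Winner: B.
The two methods agree.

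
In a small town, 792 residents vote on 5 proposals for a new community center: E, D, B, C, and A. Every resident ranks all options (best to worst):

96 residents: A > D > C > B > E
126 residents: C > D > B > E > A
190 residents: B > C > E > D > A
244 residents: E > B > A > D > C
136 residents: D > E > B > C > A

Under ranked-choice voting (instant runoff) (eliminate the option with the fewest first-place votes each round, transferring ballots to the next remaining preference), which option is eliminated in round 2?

C

Round 1: E 244, D 136, B 190, C 126, A 96. Eliminate A.
Round 2: E 244, D 232, B 190, C 126. Eliminate C.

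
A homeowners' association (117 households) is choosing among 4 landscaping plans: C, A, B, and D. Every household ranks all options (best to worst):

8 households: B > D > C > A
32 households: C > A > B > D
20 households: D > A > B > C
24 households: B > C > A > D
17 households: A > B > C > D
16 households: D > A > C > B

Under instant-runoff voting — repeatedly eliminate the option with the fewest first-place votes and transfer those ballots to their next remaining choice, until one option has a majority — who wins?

B

Round 1: C 32, A 17, B 32, D 36. Eliminate A.
Round 2: C 32, B 49, D 36. Eliminate C.
Round 3: B 81, D 36. B has a majority.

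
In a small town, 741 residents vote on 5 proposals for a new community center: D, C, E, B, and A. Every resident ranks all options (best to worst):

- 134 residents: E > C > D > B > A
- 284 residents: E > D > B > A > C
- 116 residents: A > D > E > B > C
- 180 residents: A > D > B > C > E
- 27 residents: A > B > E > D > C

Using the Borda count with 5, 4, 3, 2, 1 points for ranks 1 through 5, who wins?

D: 134·3 + 284·4 + 116·4 + 180·4 + 27·2 = 2776
C: 134·4 + 284·1 + 116·1 + 180·2 + 27·1 = 1323
E: 134·5 + 284·5 + 116·3 + 180·1 + 27·3 = 2699
B: 134·2 + 284·3 + 116·2 + 180·3 + 27·4 = 2000
A: 134·1 + 284·2 + 116·5 + 180·5 + 27·5 = 2317
D has the highest Borda score (2776).

D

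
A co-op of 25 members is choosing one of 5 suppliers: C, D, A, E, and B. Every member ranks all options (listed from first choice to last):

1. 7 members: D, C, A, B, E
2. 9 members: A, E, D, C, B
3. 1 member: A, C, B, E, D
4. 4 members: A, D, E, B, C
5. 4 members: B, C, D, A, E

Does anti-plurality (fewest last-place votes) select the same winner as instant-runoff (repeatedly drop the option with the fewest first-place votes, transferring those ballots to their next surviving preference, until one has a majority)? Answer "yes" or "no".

Anti-plurality — last-place votes: C 4, D 1, A 0, E 11, B 9. Winner: A.
Instant-runoff — R1 C 0, D 7, A 14, E 0, B 4 (A winner). Winner: A.
The two methods agree.

yes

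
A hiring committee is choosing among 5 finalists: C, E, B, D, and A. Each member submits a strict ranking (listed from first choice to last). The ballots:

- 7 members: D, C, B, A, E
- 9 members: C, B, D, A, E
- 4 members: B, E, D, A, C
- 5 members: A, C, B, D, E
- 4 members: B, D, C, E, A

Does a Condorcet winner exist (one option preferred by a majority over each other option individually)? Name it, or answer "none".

none

Checking pairwise contests:
D beats C 15–14.
C beats E 25–4.
C beats B 21–8.
B beats D 22–7.
C beats A 20–9.
Every option loses at least one head-to-head, so there is no Condorcet winner.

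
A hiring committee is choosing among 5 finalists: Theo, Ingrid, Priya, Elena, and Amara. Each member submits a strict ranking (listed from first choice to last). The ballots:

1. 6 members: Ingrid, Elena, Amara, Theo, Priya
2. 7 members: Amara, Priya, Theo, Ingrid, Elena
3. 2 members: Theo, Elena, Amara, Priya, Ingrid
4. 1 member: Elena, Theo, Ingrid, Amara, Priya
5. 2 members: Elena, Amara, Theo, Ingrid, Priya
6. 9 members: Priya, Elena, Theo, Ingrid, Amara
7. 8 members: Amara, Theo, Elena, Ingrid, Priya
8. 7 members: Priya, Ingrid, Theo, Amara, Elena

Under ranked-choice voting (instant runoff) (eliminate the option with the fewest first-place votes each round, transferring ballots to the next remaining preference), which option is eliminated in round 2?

Elena

Round 1: Theo 2, Ingrid 6, Priya 16, Elena 3, Amara 15. Eliminate Theo.
Round 2: Ingrid 6, Priya 16, Elena 5, Amara 15. Eliminate Elena.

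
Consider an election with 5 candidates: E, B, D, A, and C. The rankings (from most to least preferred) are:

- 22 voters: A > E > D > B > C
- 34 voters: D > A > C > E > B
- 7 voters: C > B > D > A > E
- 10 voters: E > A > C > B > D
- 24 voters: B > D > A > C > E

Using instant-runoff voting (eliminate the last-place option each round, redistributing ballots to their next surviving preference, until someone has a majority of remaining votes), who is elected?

D

Round 1: E 10, B 24, D 34, A 22, C 7. Eliminate C.
Round 2: E 10, B 31, D 34, A 22. Eliminate E.
Round 3: B 31, D 34, A 32. Eliminate B.
Round 4: D 65, A 32. D has a majority.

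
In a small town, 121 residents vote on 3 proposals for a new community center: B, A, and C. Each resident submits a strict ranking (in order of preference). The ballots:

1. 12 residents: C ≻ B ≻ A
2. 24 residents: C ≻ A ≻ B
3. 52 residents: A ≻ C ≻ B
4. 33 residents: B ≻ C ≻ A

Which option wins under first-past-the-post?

First-place votes: B 33, A 52, C 36.
A has the most first-place votes.

A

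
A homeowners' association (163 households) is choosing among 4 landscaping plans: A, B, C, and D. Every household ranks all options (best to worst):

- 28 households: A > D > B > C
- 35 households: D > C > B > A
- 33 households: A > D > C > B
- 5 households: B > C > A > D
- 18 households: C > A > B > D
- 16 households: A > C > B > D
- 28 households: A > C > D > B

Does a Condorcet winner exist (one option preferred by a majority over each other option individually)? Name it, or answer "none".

A

A vs B: 123–40 for A.
A vs C: 105–58 for A.
A vs D: 128–35 for A.
A beats every other option head-to-head.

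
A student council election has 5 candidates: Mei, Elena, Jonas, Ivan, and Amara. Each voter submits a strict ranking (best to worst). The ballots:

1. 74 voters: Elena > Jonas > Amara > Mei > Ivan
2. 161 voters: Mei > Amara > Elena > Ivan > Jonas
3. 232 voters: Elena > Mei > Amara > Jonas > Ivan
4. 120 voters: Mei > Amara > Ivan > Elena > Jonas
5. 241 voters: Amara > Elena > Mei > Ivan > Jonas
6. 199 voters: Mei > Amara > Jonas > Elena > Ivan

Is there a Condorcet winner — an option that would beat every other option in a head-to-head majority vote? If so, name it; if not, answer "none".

Checking pairwise contests:
Elena beats Mei 547–480.
Amara beats Elena 721–306.
Mei beats Jonas 953–74.
Mei beats Ivan 1027–0.
Mei beats Amara 712–315.
Every option loses at least one head-to-head, so there is no Condorcet winner.

none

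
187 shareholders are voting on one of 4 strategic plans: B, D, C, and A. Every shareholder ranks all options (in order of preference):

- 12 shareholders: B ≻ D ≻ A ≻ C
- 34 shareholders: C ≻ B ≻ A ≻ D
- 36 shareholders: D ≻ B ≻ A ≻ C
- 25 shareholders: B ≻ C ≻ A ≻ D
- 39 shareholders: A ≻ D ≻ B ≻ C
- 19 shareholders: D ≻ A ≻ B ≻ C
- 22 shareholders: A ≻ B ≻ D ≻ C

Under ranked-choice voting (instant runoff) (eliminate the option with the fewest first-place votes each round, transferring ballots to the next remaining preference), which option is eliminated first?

Round 1: B 37, D 55, C 34, A 61. Eliminate C.

C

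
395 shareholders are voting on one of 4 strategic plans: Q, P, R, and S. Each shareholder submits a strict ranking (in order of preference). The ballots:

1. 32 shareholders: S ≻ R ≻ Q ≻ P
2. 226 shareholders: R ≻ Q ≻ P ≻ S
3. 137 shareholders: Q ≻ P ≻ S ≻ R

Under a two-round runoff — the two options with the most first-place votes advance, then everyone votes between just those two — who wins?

Round 1 first-place votes: Q 137, P 0, R 226, S 32.
R and Q advance.
Runoff: R is preferred to Q by 258 voters; Q by 137.
R wins the runoff.

R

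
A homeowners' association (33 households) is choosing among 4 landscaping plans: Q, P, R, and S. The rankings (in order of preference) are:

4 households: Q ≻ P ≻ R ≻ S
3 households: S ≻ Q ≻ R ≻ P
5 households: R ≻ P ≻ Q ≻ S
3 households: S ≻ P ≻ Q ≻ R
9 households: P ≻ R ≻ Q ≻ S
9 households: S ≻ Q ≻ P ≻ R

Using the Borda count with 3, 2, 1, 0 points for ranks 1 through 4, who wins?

Q: 4·3 + 3·2 + 5·1 + 3·1 + 9·1 + 9·2 = 53
P: 4·2 + 3·0 + 5·2 + 3·2 + 9·3 + 9·1 = 60
R: 4·1 + 3·1 + 5·3 + 3·0 + 9·2 + 9·0 = 40
S: 4·0 + 3·3 + 5·0 + 3·3 + 9·0 + 9·3 = 45
P has the highest Borda score (60).

P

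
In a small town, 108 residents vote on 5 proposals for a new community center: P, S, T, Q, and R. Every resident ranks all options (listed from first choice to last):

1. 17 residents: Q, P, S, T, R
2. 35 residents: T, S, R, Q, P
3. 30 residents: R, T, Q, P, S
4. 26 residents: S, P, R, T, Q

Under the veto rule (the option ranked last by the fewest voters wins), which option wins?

T

Last-place votes: P 35, S 30, T 0, Q 26, R 17.
T is ranked last by the fewest voters, so T wins.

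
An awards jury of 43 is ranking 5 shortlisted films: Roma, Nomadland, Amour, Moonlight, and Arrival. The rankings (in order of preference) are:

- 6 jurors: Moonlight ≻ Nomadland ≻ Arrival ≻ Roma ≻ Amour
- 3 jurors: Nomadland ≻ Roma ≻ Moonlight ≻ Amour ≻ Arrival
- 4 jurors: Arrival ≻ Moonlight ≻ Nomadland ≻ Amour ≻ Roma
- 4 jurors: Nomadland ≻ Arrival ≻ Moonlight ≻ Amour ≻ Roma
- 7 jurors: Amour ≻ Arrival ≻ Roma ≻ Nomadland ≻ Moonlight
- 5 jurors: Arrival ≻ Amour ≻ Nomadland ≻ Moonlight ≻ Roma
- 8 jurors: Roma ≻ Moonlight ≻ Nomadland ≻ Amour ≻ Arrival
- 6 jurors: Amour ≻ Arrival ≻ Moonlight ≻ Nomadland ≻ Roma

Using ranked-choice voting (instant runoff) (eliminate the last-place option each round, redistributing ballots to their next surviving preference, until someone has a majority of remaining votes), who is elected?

Nomadland

Round 1: Roma 8, Nomadland 7, Amour 13, Moonlight 6, Arrival 9. Eliminate Moonlight.
Round 2: Roma 8, Nomadland 13, Amour 13, Arrival 9. Eliminate Roma.
Round 3: Nomadland 21, Amour 13, Arrival 9. Eliminate Arrival.
Round 4: Nomadland 25, Amour 18. Nomadland has a majority.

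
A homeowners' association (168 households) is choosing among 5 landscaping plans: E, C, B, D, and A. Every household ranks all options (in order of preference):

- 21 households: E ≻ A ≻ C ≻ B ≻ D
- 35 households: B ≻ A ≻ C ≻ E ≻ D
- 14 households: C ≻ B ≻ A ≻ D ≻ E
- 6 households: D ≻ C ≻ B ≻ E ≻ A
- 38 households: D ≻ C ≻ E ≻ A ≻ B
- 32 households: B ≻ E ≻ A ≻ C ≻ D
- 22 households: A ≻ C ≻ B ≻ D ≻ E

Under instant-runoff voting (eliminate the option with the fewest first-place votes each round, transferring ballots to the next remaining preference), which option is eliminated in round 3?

Round 1: E 21, C 14, B 67, D 44, A 22. Eliminate C.
Round 2: E 21, B 81, D 44, A 22. Eliminate E.
Round 3: B 81, D 44, A 43. Eliminate A.

A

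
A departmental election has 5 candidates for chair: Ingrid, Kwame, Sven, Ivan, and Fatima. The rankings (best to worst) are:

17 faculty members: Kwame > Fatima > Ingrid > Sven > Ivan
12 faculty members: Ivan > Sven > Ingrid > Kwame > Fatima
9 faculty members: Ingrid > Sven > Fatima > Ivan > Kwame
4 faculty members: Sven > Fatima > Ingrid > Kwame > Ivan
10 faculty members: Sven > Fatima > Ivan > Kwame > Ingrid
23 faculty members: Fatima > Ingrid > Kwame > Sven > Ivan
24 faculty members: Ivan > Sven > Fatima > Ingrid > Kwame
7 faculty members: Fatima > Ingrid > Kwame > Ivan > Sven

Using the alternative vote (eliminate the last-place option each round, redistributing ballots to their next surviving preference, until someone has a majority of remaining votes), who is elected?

Fatima

Round 1: Ingrid 9, Kwame 17, Sven 14, Ivan 36, Fatima 30. Eliminate Ingrid.
Round 2: Kwame 17, Sven 23, Ivan 36, Fatima 30. Eliminate Kwame.
Round 3: Sven 23, Ivan 36, Fatima 47. Eliminate Sven.
Round 4: Ivan 36, Fatima 70. Fatima has a majority.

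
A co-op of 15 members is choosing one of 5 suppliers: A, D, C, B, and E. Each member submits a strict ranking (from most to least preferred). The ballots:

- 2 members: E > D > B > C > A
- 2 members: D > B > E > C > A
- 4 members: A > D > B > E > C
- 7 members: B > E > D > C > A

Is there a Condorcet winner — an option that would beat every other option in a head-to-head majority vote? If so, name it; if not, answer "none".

none

Checking pairwise contests:
D beats A 11–4.
E beats D 9–6.
D beats C 15–0.
D beats B 8–7.
B beats E 13–2.
Every option loses at least one head-to-head, so there is no Condorcet winner.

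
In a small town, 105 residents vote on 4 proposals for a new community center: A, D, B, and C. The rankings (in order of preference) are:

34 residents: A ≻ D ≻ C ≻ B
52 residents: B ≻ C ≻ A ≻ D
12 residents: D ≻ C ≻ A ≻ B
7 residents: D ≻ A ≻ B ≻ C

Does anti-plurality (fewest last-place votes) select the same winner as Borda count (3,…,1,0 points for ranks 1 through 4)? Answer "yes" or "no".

Anti-plurality — last-place votes: A 0, D 52, B 46, C 7. Winner: A.
Borda — scores: A 180, D 125, B 163, C 162. Winner: A.
The two methods agree.

yes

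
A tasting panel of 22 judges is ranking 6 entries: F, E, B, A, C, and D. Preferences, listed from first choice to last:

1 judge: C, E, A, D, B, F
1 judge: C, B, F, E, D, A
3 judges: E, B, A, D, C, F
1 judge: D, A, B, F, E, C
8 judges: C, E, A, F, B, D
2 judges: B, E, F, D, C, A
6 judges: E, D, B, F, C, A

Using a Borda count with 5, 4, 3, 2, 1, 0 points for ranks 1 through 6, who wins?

F: 1·0 + 1·3 + 3·0 + 1·2 + 8·2 + 2·3 + 6·2 = 39
E: 1·4 + 1·2 + 3·5 + 1·1 + 8·4 + 2·4 + 6·5 = 92
B: 1·1 + 1·4 + 3·4 + 1·3 + 8·1 + 2·5 + 6·3 = 56
A: 1·3 + 1·0 + 3·3 + 1·4 + 8·3 + 2·0 + 6·0 = 40
C: 1·5 + 1·5 + 3·1 + 1·0 + 8·5 + 2·1 + 6·1 = 61
D: 1·2 + 1·1 + 3·2 + 1·5 + 8·0 + 2·2 + 6·4 = 42
E has the highest Borda score (92).

E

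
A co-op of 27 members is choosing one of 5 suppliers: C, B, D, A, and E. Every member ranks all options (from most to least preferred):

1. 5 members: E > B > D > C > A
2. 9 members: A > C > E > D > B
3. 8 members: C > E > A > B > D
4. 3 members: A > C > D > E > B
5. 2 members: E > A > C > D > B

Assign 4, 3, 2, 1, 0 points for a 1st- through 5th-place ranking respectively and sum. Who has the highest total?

C: 5·1 + 9·3 + 8·4 + 3·3 + 2·2 = 77
B: 5·3 + 9·0 + 8·1 + 3·0 + 2·0 = 23
D: 5·2 + 9·1 + 8·0 + 3·2 + 2·1 = 27
A: 5·0 + 9·4 + 8·2 + 3·4 + 2·3 = 70
E: 5·4 + 9·2 + 8·3 + 3·1 + 2·4 = 73
C has the highest Borda score (77).

C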